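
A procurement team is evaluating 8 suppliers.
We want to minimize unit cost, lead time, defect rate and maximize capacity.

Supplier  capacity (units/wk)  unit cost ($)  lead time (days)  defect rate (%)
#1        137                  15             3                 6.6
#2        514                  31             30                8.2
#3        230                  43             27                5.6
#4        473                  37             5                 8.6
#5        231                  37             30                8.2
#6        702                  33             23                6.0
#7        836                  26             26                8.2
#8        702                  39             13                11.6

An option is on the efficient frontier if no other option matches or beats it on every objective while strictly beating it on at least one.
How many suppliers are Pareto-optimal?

#1: not dominated (best unit cost).
#2: dominated by #7 (capacity 836≥514, unit cost 26≤31, lead time 26≤30, defect rate 8.2≤8.2).
#3: not dominated (best defect rate).
#4: not dominated.
#5: dominated by #2 (capacity 514≥231, unit cost 31≤37, lead time 30≤30, defect rate 8.2≤8.2).
#6: not dominated.
#7: not dominated (best capacity).
#8: not dominated.
Pareto-optimal: #1, #3, #4, #6, #7, #8 → 6.

6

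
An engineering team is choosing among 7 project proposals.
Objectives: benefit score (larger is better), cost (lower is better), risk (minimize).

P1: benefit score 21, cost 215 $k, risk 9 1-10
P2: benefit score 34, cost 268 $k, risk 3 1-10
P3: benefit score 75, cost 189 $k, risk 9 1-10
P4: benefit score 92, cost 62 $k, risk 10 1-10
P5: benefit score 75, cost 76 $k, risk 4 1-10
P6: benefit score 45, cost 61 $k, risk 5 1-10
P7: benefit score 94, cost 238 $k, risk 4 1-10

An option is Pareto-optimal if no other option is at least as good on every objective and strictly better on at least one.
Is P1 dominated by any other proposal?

Yes

P3 vs P1: benefit score 75≥21, cost 189≤215, risk 9≤9 — P3 is at least as good on every objective and strictly better on at least one, so P3 dominates P1.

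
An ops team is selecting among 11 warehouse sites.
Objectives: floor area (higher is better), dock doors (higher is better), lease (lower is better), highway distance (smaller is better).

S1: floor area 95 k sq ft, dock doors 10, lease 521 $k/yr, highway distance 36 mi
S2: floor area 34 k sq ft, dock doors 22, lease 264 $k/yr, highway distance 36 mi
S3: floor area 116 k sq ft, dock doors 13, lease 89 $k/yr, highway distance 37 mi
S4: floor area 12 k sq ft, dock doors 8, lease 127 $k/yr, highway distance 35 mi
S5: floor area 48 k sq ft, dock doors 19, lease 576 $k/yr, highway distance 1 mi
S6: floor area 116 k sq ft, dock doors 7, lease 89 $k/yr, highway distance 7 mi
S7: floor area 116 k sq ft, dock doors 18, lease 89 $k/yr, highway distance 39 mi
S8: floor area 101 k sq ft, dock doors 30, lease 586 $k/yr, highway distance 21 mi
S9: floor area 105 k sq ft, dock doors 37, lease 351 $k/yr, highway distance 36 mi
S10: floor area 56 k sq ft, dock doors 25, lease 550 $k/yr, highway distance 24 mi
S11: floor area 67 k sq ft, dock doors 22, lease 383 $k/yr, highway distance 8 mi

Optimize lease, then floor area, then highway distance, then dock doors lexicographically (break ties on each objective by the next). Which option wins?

S6

First minimize lease: best is 89, kept {S3, S6, S7}.
Then maximize floor area: best is 116, kept {S3, S6, S7}.
Then minimize highway distance: best is 7, kept {S6}.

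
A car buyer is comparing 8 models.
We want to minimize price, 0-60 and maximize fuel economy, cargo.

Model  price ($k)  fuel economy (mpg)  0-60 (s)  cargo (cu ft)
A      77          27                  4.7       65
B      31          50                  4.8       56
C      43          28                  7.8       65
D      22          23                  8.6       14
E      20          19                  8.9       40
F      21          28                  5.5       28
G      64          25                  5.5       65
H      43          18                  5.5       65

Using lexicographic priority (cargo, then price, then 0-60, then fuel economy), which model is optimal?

First maximize cargo: best is 65, kept {A, C, G, H}.
Then minimize price: best is 43, kept {C, H}.
Then minimize 0-60: best is 5.5, kept {H}.

H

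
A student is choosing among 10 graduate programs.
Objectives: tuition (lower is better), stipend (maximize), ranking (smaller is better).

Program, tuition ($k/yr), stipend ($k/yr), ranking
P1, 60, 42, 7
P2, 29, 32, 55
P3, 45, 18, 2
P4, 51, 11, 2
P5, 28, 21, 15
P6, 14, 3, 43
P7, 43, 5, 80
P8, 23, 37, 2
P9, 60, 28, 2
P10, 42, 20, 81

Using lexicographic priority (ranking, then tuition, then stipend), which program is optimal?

First minimize ranking: best is 2, kept {P3, P4, P8, P9}.
Then minimize tuition: best is 23, kept {P8}.

P8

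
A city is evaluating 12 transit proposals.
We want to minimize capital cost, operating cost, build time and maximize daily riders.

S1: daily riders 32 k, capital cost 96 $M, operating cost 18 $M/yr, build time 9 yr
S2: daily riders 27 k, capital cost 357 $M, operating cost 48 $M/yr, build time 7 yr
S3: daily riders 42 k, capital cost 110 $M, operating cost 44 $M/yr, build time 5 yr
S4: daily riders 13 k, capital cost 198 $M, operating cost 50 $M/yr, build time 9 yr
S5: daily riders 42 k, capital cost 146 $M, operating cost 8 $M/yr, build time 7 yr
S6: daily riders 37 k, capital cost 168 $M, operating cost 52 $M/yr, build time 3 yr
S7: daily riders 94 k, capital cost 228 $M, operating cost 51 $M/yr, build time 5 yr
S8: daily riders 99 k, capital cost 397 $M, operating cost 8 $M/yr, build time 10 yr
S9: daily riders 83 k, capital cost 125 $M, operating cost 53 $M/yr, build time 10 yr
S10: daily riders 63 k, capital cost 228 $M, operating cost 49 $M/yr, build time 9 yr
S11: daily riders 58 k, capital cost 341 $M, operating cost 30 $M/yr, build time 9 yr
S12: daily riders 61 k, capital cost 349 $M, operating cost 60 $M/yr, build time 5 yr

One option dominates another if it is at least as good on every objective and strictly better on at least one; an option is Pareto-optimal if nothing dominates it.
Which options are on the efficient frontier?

S1, S3, S5, S6, S7, S8, S9, S10, S11

S1: not dominated (best capital cost).
S2: dominated by S3 (daily riders 42≥27, capital cost 110≤357, operating cost 44≤48, build time 5≤7).
S3: not dominated.
S4: dominated by S1 (daily riders 32≥13, capital cost 96≤198, operating cost 18≤50, build time 9≤9).
S5: not dominated.
S6: not dominated (best build time).
S7: not dominated.
S8: not dominated (best daily riders).
S9: not dominated.
S10: not dominated.
S11: not dominated.
S12: dominated by S7 (daily riders 94≥61, capital cost 228≤349, operating cost 51≤60, build time 5≤5).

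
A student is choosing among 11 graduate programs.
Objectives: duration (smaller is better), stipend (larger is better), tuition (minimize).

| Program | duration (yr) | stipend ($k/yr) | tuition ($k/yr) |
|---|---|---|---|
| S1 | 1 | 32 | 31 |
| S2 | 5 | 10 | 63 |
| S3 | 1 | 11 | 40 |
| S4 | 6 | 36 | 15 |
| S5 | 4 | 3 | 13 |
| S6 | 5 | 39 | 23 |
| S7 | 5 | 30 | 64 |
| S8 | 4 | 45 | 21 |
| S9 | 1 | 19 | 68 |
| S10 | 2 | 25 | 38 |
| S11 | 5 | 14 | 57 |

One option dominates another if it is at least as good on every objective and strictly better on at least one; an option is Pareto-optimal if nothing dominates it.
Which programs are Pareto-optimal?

S1, S4, S5, S8

S1: not dominated.
S2: dominated by S1 (duration 1≤5, stipend 32≥10, tuition 31≤63).
S3: dominated by S1 (duration 1≤1, stipend 32≥11, tuition 31≤40).
S4: not dominated.
S5: not dominated (best tuition).
S6: dominated by S8 (duration 4≤5, stipend 45≥39, tuition 21≤23).
S7: dominated by S1 (duration 1≤5, stipend 32≥30, tuition 31≤64).
S8: not dominated (best stipend).
S9: dominated by S1 (duration 1≤1, stipend 32≥19, tuition 31≤68).
S10: dominated by S1 (duration 1≤2, stipend 32≥25, tuition 31≤38).
S11: dominated by S1 (duration 1≤5, stipend 32≥14, tuition 31≤57).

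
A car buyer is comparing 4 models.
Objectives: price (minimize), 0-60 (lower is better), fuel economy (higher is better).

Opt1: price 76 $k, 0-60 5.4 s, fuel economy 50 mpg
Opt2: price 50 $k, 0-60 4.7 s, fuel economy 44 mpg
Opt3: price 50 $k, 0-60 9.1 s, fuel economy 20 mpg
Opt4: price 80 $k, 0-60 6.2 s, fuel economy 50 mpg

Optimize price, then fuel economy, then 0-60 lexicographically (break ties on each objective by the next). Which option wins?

Opt2

First minimize price: best is 50, kept {Opt2, Opt3}.
Then maximize fuel economy: best is 44, kept {Opt2}.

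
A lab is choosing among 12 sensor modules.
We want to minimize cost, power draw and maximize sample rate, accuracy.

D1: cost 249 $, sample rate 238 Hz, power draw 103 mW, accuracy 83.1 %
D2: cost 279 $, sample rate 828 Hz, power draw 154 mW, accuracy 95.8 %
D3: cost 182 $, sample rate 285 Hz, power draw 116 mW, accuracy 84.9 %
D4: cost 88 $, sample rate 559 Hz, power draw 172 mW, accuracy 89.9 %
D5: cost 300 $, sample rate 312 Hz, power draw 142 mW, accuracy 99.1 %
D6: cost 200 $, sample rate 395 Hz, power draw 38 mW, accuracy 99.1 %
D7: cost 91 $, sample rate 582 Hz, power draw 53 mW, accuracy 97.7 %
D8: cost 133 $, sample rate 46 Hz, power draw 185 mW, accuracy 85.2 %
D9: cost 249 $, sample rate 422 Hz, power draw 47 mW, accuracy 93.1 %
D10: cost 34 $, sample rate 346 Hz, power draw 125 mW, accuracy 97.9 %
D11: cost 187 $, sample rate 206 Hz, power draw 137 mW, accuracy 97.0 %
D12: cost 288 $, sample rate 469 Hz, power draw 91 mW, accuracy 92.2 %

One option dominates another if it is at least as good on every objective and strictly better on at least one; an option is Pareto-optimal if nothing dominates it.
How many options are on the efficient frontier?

6

D1: dominated by D6 (cost 200≤249, sample rate 395≥238, power draw 38≤103, accuracy 99.1≥83.1).
D2: not dominated (best sample rate).
D3: dominated by D7 (cost 91≤182, sample rate 582≥285, power draw 53≤116, accuracy 97.7≥84.9).
D4: not dominated.
D5: dominated by D6 (cost 200≤300, sample rate 395≥312, power draw 38≤142, accuracy 99.1≥99.1).
D6: not dominated (best power draw).
D7: not dominated.
D8: dominated by D4 (cost 88≤133, sample rate 559≥46, power draw 172≤185, accuracy 89.9≥85.2).
D9: not dominated.
D10: not dominated (best cost).
D11: dominated by D7 (cost 91≤187, sample rate 582≥206, power draw 53≤137, accuracy 97.7≥97.0).
D12: dominated by D7 (cost 91≤288, sample rate 582≥469, power draw 53≤91, accuracy 97.7≥92.2).
Pareto-optimal: D2, D4, D6, D7, D9, D10 → 6.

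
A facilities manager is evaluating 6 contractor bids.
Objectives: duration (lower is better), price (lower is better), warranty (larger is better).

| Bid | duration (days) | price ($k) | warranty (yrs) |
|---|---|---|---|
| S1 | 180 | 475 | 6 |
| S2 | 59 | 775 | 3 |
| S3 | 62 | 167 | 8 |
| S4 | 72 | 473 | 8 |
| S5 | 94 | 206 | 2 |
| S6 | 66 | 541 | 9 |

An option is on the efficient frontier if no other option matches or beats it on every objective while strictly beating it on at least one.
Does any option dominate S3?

S1: worse on duration (180 vs 62).
S2: worse on price (775 vs 167).
S4: worse on duration (72 vs 62).
S5: worse on duration (94 vs 62).
S6: worse on duration (66 vs 62).
No option is at least as good as S3 on every objective and strictly better on one.

No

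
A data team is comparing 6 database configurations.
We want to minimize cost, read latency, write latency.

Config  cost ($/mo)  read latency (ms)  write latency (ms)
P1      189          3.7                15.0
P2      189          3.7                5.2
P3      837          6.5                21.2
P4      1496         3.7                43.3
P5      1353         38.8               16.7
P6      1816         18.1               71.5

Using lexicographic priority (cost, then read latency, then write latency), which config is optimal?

P2

First minimize cost: best is 189, kept {P1, P2}.
Then minimize read latency: best is 3.7, kept {P1, P2}.
Then minimize write latency: best is 5.2, kept {P2}.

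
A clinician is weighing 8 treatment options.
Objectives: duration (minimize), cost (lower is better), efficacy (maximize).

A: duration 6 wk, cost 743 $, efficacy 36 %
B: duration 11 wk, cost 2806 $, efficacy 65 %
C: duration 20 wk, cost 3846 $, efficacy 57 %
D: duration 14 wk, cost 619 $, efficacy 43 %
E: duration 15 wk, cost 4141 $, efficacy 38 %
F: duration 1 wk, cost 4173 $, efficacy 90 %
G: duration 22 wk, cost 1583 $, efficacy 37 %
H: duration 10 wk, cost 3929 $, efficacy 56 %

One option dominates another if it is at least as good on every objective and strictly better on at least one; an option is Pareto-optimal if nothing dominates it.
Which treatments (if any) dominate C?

B: duration 11≤20, cost 2806≤3846, efficacy 65≥57 — dominates C.
Others (A, D, E, F, G, H) are each worse than C on at least one objective.

B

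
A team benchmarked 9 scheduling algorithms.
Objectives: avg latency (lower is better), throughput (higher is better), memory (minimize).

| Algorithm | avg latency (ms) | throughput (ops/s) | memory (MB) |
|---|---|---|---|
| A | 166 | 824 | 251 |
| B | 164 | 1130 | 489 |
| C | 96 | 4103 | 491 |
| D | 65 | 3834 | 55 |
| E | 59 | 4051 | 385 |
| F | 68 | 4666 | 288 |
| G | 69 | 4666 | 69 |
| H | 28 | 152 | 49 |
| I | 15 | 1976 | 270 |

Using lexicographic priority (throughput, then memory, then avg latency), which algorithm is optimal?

First maximize throughput: best is 4666, kept {F, G}.
Then minimize memory: best is 69, kept {G}.

G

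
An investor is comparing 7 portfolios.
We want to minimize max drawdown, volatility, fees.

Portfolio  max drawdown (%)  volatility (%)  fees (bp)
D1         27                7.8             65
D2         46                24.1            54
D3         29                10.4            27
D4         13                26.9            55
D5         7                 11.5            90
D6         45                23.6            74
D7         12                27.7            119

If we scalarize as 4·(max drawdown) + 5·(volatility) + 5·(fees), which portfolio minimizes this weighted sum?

D3

D1: 4·27 + 5·7.8 + 5·65 = 472.0
D2: 4·46 + 5·24.1 + 5·54 = 574.5
D3: 4·29 + 5·10.4 + 5·27 = 303.0
D4: 4·13 + 5·26.9 + 5·55 = 461.5
D5: 4·7 + 5·11.5 + 5·90 = 535.5
D6: 4·45 + 5·23.6 + 5·74 = 668.0
D7: 4·12 + 5·27.7 + 5·119 = 781.5
Lowest: D3 at 303.0.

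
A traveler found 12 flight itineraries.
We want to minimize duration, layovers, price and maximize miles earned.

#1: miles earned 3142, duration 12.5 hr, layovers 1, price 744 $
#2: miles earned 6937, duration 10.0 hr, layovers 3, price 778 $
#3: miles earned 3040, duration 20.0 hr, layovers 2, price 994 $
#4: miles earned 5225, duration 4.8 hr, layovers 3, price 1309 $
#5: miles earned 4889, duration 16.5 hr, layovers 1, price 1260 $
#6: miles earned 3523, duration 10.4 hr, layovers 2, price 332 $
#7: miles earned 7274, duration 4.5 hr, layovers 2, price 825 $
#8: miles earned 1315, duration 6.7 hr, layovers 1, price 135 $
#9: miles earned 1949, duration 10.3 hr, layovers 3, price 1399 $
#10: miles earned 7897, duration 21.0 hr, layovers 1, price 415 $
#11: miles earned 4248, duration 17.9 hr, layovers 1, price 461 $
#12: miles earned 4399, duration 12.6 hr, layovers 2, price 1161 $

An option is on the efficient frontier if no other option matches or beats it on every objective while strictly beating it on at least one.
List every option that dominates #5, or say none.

#1: worse on miles earned (3142 vs 4889).
#2: worse on layovers (3 vs 1).
#3: worse on miles earned (3040 vs 4889).
#4: worse on layovers (3 vs 1).
#6: worse on miles earned (3523 vs 4889).
#7: worse on layovers (2 vs 1).
#8: worse on miles earned (1315 vs 4889).
#9: worse on miles earned (1949 vs 4889).
#10: worse on duration (21.0 vs 16.5).
#11: worse on miles earned (4248 vs 4889).
#12: worse on miles earned (4399 vs 4889).
No option dominates #5.

none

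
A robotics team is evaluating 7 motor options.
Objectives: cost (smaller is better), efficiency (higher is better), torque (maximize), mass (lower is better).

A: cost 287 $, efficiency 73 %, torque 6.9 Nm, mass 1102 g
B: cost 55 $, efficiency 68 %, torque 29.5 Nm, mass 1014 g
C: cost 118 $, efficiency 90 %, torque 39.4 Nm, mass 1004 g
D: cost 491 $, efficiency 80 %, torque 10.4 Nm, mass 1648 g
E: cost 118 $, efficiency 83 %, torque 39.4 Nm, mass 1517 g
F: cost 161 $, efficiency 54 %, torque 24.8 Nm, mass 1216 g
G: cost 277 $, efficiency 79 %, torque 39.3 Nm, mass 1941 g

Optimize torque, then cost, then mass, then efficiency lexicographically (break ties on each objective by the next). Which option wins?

C

First maximize torque: best is 39.4, kept {C, E}.
Then minimize cost: best is 118, kept {C, E}.
Then minimize mass: best is 1004, kept {C}.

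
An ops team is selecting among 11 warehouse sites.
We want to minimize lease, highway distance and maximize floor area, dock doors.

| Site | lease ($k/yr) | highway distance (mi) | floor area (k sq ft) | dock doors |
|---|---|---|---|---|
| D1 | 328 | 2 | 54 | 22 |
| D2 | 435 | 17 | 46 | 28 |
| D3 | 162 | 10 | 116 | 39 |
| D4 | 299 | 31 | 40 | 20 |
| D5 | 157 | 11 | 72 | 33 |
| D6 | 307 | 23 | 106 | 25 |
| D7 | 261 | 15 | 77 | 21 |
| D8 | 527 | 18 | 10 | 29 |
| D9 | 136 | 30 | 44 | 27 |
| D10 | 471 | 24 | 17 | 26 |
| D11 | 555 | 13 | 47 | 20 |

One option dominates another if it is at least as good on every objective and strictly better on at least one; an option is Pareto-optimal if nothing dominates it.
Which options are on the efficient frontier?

D1, D3, D5, D9

D1: not dominated (best highway distance).
D2: dominated by D3 (lease 162≤435, highway distance 10≤17, floor area 116≥46, dock doors 39≥28).
D3: not dominated (best floor area).
D4: dominated by D3 (lease 162≤299, highway distance 10≤31, floor area 116≥40, dock doors 39≥20).
D5: not dominated.
D6: dominated by D3 (lease 162≤307, highway distance 10≤23, floor area 116≥106, dock doors 39≥25).
D7: dominated by D3 (lease 162≤261, highway distance 10≤15, floor area 116≥77, dock doors 39≥21).
D8: dominated by D3 (lease 162≤527, highway distance 10≤18, floor area 116≥10, dock doors 39≥29).
D9: not dominated (best lease).
D10: dominated by D2 (lease 435≤471, highway distance 17≤24, floor area 46≥17, dock doors 28≥26).
D11: dominated by D1 (lease 328≤555, highway distance 2≤13, floor area 54≥47, dock doors 22≥20).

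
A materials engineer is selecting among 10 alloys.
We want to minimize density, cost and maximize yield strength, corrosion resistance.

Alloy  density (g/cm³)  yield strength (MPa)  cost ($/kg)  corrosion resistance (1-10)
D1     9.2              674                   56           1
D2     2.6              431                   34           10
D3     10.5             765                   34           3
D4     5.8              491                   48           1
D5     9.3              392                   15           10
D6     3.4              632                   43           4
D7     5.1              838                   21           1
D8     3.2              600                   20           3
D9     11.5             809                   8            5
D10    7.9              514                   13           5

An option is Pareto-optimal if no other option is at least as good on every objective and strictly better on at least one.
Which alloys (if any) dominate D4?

D6: density 3.4≤5.8, yield strength 632≥491, cost 43≤48, corrosion resistance 4≥1 — dominates D4.
D7: density 5.1≤5.8, yield strength 838≥491, cost 21≤48, corrosion resistance 1≥1 — dominates D4.
D8: density 3.2≤5.8, yield strength 600≥491, cost 20≤48, corrosion resistance 3≥1 — dominates D4.
Others (D1, D2, D3, D5, D9, D10) are each worse than D4 on at least one objective.

D6, D7, D8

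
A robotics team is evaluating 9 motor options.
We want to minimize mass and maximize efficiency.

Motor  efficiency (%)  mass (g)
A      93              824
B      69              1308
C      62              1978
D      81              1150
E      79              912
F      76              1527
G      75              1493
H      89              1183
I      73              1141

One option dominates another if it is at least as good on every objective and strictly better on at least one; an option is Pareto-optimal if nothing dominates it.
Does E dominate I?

E vs I: efficiency 79≥73, mass 912≤1141 — E is at least as good on every objective with at least one strict improvement.

Yes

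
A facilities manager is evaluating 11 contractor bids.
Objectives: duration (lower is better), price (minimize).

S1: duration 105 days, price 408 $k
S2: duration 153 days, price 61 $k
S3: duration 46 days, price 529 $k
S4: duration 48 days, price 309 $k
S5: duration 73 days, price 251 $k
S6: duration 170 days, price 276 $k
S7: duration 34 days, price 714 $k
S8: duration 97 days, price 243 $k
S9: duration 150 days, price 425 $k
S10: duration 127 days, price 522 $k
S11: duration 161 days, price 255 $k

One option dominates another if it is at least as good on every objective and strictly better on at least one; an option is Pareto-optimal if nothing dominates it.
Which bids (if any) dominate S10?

S1: duration 105≤127, price 408≤522 — dominates S10.
S4: duration 48≤127, price 309≤522 — dominates S10.
S5: duration 73≤127, price 251≤522 — dominates S10.
S8: duration 97≤127, price 243≤522 — dominates S10.
Others (S2, S3, S6, S7, S9, S11) are each worse than S10 on at least one objective.

S1, S4, S5, S8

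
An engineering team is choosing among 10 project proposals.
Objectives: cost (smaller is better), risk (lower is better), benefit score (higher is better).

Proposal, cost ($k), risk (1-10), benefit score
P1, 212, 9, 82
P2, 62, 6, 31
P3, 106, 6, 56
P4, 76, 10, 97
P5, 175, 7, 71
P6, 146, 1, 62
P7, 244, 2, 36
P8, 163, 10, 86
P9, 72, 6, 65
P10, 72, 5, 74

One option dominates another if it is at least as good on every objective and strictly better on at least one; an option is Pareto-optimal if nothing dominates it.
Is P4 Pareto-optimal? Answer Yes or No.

P1: worse on cost (212 vs 76).
P2: worse on benefit score (31 vs 97).
P3: worse on cost (106 vs 76).
P5: worse on cost (175 vs 76).
P6: worse on cost (146 vs 76).
P7: worse on cost (244 vs 76).
P8: worse on cost (163 vs 76).
P9: worse on benefit score (65 vs 97).
P10: worse on benefit score (74 vs 97).
No option is at least as good as P4 on every objective and strictly better on one.

Yes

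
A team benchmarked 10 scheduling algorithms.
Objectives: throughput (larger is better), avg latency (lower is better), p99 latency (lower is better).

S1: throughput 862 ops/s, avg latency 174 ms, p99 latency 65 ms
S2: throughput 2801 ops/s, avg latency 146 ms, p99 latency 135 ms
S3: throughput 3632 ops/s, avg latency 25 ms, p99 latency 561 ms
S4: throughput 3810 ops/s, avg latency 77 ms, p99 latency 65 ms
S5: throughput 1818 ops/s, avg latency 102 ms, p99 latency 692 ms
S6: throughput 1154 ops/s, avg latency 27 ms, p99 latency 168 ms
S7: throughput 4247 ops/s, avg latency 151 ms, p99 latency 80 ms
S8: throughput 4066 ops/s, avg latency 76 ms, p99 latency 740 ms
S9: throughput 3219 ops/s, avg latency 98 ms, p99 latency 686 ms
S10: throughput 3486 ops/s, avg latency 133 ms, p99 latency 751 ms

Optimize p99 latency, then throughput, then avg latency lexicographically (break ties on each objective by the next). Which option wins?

S4

First minimize p99 latency: best is 65, kept {S1, S4}.
Then maximize throughput: best is 3810, kept {S4}.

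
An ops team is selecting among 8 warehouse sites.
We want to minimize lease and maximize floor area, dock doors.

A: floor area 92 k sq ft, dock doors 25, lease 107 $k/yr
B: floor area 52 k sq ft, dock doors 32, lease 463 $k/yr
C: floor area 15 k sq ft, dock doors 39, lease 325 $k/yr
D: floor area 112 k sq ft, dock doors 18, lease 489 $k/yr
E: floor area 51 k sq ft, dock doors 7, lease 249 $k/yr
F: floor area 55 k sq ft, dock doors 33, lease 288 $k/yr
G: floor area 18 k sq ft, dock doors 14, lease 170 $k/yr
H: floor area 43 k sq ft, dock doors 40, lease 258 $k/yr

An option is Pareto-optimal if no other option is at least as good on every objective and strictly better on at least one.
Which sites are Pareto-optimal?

A, D, F, H

A: not dominated (best lease).
B: dominated by F (floor area 55≥52, dock doors 33≥32, lease 288≤463).
C: dominated by H (floor area 43≥15, dock doors 40≥39, lease 258≤325).
D: not dominated (best floor area).
E: dominated by A (floor area 92≥51, dock doors 25≥7, lease 107≤249).
F: not dominated.
G: dominated by A (floor area 92≥18, dock doors 25≥14, lease 107≤170).
H: not dominated (best dock doors).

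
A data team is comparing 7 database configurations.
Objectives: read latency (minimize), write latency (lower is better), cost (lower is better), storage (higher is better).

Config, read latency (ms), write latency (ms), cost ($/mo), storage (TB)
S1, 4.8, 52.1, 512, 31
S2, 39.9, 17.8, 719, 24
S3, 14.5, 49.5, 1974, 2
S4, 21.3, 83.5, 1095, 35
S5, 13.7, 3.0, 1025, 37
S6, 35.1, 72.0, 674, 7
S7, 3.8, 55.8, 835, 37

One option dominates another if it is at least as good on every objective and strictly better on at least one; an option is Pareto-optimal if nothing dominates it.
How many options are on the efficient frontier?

4

S1: not dominated (best cost).
S2: not dominated.
S3: dominated by S5 (read latency 13.7≤14.5, write latency 3.0≤49.5, cost 1025≤1974, storage 37≥2).
S4: dominated by S5 (read latency 13.7≤21.3, write latency 3.0≤83.5, cost 1025≤1095, storage 37≥35).
S5: not dominated (best write latency).
S6: dominated by S1 (read latency 4.8≤35.1, write latency 52.1≤72.0, cost 512≤674, storage 31≥7).
S7: not dominated (best read latency).
Pareto-optimal: S1, S2, S5, S7 → 4.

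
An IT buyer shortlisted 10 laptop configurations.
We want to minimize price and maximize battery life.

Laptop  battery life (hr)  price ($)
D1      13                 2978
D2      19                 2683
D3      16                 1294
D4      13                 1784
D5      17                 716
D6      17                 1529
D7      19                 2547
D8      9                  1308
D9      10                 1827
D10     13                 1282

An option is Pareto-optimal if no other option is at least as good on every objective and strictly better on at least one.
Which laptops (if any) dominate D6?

D5

D5: battery life 17≥17, price 716≤1529 — dominates D6.
Others (D1, D2, D3, D4, D7, D8, D9, D10) are each worse than D6 on at least one objective.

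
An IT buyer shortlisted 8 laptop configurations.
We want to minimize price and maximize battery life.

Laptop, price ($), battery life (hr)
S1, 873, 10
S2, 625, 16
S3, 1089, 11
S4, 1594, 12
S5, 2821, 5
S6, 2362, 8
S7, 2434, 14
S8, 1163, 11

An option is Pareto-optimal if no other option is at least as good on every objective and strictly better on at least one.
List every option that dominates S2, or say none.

S1: worse on price (873 vs 625).
S3: worse on price (1089 vs 625).
S4: worse on price (1594 vs 625).
S5: worse on price (2821 vs 625).
S6: worse on price (2362 vs 625).
S7: worse on price (2434 vs 625).
S8: worse on price (1163 vs 625).
No option dominates S2.

none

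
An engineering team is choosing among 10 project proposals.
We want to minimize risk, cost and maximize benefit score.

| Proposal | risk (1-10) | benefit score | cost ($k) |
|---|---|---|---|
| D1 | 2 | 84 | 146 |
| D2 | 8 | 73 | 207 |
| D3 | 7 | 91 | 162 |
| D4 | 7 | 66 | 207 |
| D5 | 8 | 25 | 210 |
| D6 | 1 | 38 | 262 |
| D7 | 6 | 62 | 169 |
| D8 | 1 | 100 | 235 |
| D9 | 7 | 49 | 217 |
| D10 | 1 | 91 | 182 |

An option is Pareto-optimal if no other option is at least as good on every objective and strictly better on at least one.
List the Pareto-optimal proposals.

D1: not dominated (best cost).
D2: dominated by D1 (risk 2≤8, benefit score 84≥73, cost 146≤207).
D3: not dominated.
D4: dominated by D1 (risk 2≤7, benefit score 84≥66, cost 146≤207).
D5: dominated by D1 (risk 2≤8, benefit score 84≥25, cost 146≤210).
D6: dominated by D8 (risk 1≤1, benefit score 100≥38, cost 235≤262).
D7: dominated by D1 (risk 2≤6, benefit score 84≥62, cost 146≤169).
D8: not dominated (best benefit score).
D9: dominated by D1 (risk 2≤7, benefit score 84≥49, cost 146≤217).
D10: not dominated.

D1, D3, D8, D10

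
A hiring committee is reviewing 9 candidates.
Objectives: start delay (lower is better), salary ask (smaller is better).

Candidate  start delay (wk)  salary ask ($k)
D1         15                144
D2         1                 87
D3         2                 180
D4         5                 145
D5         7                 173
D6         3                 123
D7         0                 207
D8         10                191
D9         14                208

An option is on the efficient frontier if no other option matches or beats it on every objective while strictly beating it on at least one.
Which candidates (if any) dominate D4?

D2: start delay 1≤5, salary ask 87≤145 — dominates D4.
D6: start delay 3≤5, salary ask 123≤145 — dominates D4.
Others (D1, D3, D5, D7, D8, D9) are each worse than D4 on at least one objective.

D2, D6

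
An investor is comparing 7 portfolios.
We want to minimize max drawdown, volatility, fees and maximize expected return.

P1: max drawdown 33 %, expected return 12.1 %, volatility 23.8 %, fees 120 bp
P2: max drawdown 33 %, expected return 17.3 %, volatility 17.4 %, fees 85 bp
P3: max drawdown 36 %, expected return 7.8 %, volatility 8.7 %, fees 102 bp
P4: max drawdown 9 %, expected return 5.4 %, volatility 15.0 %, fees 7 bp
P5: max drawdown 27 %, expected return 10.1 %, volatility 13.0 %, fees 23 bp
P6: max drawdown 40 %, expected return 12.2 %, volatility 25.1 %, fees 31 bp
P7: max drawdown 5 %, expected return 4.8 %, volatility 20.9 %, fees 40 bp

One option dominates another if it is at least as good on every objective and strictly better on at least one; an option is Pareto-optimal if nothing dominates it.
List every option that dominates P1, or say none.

P2: max drawdown 33≤33, expected return 17.3≥12.1, volatility 17.4≤23.8, fees 85≤120 — dominates P1.
Others (P3, P4, P5, P6, P7) are each worse than P1 on at least one objective.

P2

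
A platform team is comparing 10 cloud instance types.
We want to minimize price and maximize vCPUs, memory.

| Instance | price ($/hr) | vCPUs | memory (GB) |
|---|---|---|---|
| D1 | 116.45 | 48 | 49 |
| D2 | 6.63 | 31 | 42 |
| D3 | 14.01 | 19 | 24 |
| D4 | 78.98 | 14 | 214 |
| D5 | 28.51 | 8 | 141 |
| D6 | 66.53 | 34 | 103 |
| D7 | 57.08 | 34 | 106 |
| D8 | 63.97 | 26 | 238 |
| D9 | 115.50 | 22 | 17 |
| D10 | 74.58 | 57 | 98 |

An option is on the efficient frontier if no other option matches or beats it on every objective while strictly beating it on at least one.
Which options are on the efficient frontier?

D1: dominated by D10 (price 74.58≤116.45, vCPUs 57≥48, memory 98≥49).
D2: not dominated (best price).
D3: dominated by D2 (price 6.63≤14.01, vCPUs 31≥19, memory 42≥24).
D4: dominated by D8 (price 63.97≤78.98, vCPUs 26≥14, memory 238≥214).
D5: not dominated.
D6: dominated by D7 (price 57.08≤66.53, vCPUs 34≥34, memory 106≥103).
D7: not dominated.
D8: not dominated (best memory).
D9: dominated by D2 (price 6.63≤115.50, vCPUs 31≥22, memory 42≥17).
D10: not dominated (best vCPUs).

D2, D5, D7, D8, D10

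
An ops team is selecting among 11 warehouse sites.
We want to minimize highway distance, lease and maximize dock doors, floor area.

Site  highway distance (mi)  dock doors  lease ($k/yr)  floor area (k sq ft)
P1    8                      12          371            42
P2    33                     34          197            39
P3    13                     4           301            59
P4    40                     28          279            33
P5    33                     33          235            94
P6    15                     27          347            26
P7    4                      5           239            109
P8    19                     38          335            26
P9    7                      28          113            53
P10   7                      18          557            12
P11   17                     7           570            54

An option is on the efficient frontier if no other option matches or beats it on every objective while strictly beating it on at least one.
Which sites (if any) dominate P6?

P9: highway distance 7≤15, dock doors 28≥27, lease 113≤347, floor area 53≥26 — dominates P6.
Others (P1, P2, P3, P4, P5, P7, P8, P10, P11) are each worse than P6 on at least one objective.

P9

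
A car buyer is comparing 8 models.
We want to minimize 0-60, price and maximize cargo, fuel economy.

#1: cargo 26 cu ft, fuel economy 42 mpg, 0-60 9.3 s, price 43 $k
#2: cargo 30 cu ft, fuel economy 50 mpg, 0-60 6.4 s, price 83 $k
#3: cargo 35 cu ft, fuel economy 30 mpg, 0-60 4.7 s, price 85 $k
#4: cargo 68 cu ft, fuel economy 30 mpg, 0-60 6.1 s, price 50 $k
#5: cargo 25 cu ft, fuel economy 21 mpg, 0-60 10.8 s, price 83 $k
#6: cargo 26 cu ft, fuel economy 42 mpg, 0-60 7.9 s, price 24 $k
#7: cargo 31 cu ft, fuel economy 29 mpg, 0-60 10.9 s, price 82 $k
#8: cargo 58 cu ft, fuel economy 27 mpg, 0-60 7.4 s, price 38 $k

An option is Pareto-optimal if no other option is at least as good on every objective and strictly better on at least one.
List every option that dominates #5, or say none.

#1: cargo 26≥25, fuel economy 42≥21, 0-60 9.3≤10.8, price 43≤83 — dominates #5.
#2: cargo 30≥25, fuel economy 50≥21, 0-60 6.4≤10.8, price 83≤83 — dominates #5.
#4: cargo 68≥25, fuel economy 30≥21, 0-60 6.1≤10.8, price 50≤83 — dominates #5.
#6: cargo 26≥25, fuel economy 42≥21, 0-60 7.9≤10.8, price 24≤83 — dominates #5.
#8: cargo 58≥25, fuel economy 27≥21, 0-60 7.4≤10.8, price 38≤83 — dominates #5.
Others (#3, #7) are each worse than #5 on at least one objective.

#1, #2, #4, #6, #8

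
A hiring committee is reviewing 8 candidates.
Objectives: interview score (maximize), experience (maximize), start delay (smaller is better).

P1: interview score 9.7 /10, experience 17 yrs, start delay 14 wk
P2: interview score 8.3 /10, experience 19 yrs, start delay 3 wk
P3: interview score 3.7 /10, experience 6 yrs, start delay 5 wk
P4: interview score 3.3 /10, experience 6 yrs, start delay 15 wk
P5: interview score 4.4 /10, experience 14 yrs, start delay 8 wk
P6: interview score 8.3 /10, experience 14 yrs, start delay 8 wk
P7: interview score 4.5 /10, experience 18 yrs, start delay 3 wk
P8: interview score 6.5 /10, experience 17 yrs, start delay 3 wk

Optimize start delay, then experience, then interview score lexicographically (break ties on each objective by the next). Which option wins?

P2

First minimize start delay: best is 3, kept {P2, P7, P8}.
Then maximize experience: best is 19, kept {P2}.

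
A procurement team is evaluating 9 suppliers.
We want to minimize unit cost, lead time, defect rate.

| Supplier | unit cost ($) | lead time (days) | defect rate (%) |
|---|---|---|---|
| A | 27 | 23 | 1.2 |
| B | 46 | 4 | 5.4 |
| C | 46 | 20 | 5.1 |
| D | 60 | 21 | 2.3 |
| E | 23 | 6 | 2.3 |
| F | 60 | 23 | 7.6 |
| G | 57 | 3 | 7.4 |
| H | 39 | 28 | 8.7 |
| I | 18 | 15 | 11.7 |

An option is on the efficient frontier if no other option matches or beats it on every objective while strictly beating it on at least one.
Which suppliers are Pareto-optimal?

A: not dominated (best defect rate).
B: not dominated.
C: dominated by E (unit cost 23≤46, lead time 6≤20, defect rate 2.3≤5.1).
D: dominated by E (unit cost 23≤60, lead time 6≤21, defect rate 2.3≤2.3).
E: not dominated.
F: dominated by A (unit cost 27≤60, lead time 23≤23, defect rate 1.2≤7.6).
G: not dominated (best lead time).
H: dominated by A (unit cost 27≤39, lead time 23≤28, defect rate 1.2≤8.7).
I: not dominated (best unit cost).

A, B, E, G, I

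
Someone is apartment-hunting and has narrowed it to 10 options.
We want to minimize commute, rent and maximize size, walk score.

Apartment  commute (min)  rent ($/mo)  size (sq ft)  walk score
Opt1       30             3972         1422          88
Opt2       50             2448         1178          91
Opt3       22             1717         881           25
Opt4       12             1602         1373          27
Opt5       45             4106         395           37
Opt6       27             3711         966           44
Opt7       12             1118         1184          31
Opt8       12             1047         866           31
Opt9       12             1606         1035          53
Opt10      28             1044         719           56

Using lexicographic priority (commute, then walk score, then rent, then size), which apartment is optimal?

Opt9

First minimize commute: best is 12, kept {Opt4, Opt7, Opt8, Opt9}.
Then maximize walk score: best is 53, kept {Opt9}.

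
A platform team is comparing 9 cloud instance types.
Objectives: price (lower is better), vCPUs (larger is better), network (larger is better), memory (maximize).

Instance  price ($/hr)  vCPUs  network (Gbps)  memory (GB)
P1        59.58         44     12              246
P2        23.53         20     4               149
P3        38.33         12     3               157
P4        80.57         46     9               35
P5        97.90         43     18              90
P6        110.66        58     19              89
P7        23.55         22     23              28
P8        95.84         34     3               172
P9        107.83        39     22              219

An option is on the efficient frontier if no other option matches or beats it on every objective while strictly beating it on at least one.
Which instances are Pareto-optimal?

P1: not dominated (best memory).
P2: not dominated (best price).
P3: not dominated.
P4: not dominated.
P5: not dominated.
P6: not dominated (best vCPUs).
P7: not dominated (best network).
P8: dominated by P1 (price 59.58≤95.84, vCPUs 44≥34, network 12≥3, memory 246≥172).
P9: not dominated.

P1, P2, P3, P4, P5, P6, P7, P9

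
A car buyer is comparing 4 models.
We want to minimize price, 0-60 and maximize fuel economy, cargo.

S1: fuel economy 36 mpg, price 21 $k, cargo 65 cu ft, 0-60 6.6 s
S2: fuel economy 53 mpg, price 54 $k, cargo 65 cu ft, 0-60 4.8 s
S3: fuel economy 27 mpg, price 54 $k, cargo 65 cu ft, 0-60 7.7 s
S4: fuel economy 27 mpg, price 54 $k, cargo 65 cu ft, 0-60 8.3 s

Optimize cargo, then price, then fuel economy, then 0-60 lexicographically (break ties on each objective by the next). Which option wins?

First maximize cargo: best is 65, kept {S1, S2, S3, S4}.
Then minimize price: best is 21, kept {S1}.

S1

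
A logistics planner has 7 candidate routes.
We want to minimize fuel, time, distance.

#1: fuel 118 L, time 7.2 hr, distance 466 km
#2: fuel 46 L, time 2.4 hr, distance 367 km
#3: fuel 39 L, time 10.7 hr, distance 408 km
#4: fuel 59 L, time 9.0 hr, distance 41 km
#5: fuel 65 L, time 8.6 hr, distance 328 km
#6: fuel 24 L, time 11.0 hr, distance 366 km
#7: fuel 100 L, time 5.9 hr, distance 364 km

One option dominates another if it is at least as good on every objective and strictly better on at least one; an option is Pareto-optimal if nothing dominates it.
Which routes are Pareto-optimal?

#2, #3, #4, #5, #6, #7

#1: dominated by #2 (fuel 46≤118, time 2.4≤7.2, distance 367≤466).
#2: not dominated (best time).
#3: not dominated.
#4: not dominated (best distance).
#5: not dominated.
#6: not dominated (best fuel).
#7: not dominated.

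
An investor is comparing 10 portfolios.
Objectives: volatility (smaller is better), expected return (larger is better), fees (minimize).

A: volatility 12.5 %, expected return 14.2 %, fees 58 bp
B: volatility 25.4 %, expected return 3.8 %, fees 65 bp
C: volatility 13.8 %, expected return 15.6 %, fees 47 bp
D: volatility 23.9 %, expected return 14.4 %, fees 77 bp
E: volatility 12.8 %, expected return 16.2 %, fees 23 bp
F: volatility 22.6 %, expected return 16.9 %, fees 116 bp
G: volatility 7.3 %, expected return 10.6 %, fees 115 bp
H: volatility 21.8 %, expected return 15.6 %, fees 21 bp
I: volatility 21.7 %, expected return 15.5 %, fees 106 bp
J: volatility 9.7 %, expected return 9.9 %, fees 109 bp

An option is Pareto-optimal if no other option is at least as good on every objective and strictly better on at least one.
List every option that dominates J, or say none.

none

A: worse on volatility (12.5 vs 9.7).
B: worse on volatility (25.4 vs 9.7).
C: worse on volatility (13.8 vs 9.7).
D: worse on volatility (23.9 vs 9.7).
E: worse on volatility (12.8 vs 9.7).
F: worse on volatility (22.6 vs 9.7).
G: worse on fees (115 vs 109).
H: worse on volatility (21.8 vs 9.7).
I: worse on volatility (21.7 vs 9.7).
No option dominates J.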